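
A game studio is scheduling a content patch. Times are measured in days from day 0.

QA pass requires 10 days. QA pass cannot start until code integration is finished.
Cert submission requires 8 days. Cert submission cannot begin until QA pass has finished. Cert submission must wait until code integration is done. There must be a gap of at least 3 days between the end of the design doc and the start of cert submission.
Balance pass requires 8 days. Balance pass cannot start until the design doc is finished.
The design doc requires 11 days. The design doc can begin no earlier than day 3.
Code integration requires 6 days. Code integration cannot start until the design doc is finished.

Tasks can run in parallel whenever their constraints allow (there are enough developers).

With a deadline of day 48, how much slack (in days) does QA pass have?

The design doc waits on its own release at day 3, so it starts at day 3 and finishes at 3 + 11 = day 14.
Code integration waits on the design doc (finishes day 14), so it starts at day 14 and finishes at 14 + 6 = day 20.
QA pass waits on code integration (finishes day 20), so it starts at day 20 and finishes at 20 + 10 = day 30.

Working backward from the deadline:
To finish by day 48, cert submission (duration 8) must start no later than day 40.
QA pass must finish before cert submission (must start by day 40). With a 10-day duration, QA pass must start by 40 − 10 = day 30.
So QA pass can start as early as day 20 and as late as day 30, giving 30 − 20 = 10 days of slack.

10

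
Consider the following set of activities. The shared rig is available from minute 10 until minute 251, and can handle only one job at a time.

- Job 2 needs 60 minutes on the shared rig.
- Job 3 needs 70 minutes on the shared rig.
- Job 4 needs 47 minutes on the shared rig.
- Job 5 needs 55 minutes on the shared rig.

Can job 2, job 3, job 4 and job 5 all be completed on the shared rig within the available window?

Yes

The shared rig window is 251 − 10 = 241 minutes.
Running back to back, the jobs need 60 + 70 + 47 + 55 = 232 minutes on the shared rig.
Since 232 ≤ 241, they fit within the window.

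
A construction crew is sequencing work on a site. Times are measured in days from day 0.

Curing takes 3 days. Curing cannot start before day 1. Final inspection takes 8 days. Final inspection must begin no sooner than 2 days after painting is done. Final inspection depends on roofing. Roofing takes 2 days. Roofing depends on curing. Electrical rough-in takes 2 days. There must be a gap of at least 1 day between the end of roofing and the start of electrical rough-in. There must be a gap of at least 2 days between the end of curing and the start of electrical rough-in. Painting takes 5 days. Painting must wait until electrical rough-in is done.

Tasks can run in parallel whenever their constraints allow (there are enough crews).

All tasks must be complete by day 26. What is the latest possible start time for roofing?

Final inspection has no dependents, so it just needs to finish by day 26. Starting by 26 − 8 = day 18 achieves that.
Painting has to be done before final inspection (must start by day 18, minus 2-day gap → day 16). That means finishing by day 16, i.e. starting by 16 − 5 = day 11.
Electrical rough-in feeds into painting (must start by day 11); so electrical rough-in must finish by day 11 and therefore start by day 9.
Roofing must finish in time for electrical rough-in (must start by day 9, minus 1-day gap → day 8); final inspection (must start by day 18). The tightest is day 8, so roofing must start by 8 − 2 = day 6.

6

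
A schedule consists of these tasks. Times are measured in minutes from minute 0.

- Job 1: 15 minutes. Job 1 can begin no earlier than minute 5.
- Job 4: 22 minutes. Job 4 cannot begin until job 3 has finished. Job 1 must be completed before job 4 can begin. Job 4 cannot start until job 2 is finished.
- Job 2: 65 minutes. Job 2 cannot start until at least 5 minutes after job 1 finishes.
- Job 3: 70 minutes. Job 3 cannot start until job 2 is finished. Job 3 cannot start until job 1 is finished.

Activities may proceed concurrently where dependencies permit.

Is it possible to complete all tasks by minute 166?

No

Job 1 cannot begin until its own release at minute 5. It runs from minute 5 to 5 + 15 = minute 20.
Job 2 cannot begin until job 1 (finishes minute 20, plus 5-minute gap → minute 25). It runs from minute 25 to 25 + 65 = minute 90.
Job 3 needs all of job 2 (finishes minute 90); job 1 (finishes minute 20). That puts its earliest start at minute 90; it finishes at 90 + 70 = minute 160.
Job 4 cannot start until job 3 (finishes minute 160); job 1 (finishes minute 20); job 2 (finishes minute 90). The controlling bound is minute 160, so job 4 finishes at 160 + 22 = minute 182.
The earliest everything can be done is minute 182, which is after the deadline of 166, so it is not possible.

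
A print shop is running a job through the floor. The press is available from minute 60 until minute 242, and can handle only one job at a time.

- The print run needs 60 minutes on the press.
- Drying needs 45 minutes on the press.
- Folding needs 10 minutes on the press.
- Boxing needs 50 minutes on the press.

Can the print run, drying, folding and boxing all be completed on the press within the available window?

Yes

The press window is 242 − 60 = 182 minutes.
Running back to back, the jobs need 60 + 45 + 10 + 50 = 165 minutes on the press.
Since 165 ≤ 182, they fit within the window.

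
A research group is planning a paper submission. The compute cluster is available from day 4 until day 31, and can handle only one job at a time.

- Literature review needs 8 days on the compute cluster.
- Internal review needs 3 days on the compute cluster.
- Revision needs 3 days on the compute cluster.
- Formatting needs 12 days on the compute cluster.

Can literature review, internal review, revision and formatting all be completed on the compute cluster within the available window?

The compute cluster window is 31 − 4 = 27 days.
Running back to back, the jobs need 8 + 3 + 3 + 12 = 26 days on the compute cluster.
Since 26 ≤ 27, they fit within the window.

Yes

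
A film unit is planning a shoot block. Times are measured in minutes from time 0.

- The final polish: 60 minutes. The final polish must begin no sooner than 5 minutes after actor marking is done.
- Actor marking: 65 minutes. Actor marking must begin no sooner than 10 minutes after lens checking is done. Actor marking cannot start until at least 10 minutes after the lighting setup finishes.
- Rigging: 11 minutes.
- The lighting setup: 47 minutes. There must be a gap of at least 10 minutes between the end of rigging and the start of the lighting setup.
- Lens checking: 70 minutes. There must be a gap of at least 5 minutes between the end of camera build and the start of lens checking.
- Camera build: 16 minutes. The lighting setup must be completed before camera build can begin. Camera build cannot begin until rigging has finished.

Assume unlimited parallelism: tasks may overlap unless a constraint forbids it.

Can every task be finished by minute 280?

No

Rigging can start immediately at minute 0; it finishes at minute 11.
The lighting setup cannot begin until rigging (finishes minute 11, plus 10-minute gap → minute 21). It runs from minute 21 to 21 + 47 = minute 68.
Camera build needs all of the lighting setup (finishes minute 68); rigging (finishes minute 11). That puts its earliest start at minute 68; it finishes at 68 + 16 = minute 84.
Lens checking waits on camera build (finishes minute 84, plus 5-minute gap → minute 89), so it starts at minute 89 and finishes at 89 + 70 = minute 159.
Actor marking cannot start until lens checking (finishes minute 159, plus 10-minute gap → minute 169); the lighting setup (finishes minute 68, plus 10-minute gap → minute 78). The controlling bound is minute 169, so actor marking finishes at 169 + 65 = minute 234.
The final polish cannot begin until actor marking (finishes minute 234, plus 5-minute gap → minute 239). It runs from minute 239 to 239 + 60 = minute 299.
The earliest everything can be done is minute 299, which is after the deadline of 280, so it is not possible.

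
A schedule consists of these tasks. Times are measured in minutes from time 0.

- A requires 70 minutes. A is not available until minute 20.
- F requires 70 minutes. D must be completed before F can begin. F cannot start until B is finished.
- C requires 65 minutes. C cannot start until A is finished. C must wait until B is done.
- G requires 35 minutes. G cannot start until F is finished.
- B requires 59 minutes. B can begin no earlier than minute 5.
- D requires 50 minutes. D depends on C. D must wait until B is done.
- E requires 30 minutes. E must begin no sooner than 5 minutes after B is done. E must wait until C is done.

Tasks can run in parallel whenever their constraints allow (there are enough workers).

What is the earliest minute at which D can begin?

155

B cannot begin until its own release at minute 5. It runs from minute 5 to 5 + 59 = minute 64.
After its own release at minute 20, A can start at minute 20 and finishes at minute 90.
C needs all of A (finishes minute 90); B (finishes minute 64). That puts its earliest start at minute 90; it finishes at 90 + 65 = minute 155.
D waits on C (finishes minute 155); B (finishes minute 64). The latest of these is minute 155, which is the earliest D can start.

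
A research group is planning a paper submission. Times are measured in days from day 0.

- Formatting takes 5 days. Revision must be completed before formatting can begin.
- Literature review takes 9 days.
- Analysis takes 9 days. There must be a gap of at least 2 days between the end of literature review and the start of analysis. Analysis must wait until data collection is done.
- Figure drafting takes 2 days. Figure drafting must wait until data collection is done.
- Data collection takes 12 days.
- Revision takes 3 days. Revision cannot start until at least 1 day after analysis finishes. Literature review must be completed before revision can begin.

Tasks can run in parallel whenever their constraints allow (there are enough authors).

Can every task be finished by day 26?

Nothing blocks data collection, so it runs from day 0 to day 12.
Figure drafting cannot begin until data collection (finishes day 12). It runs from day 12 to 12 + 2 = day 14.
Literature review has no prerequisites, so it starts at day 0 and finishes at day 9.
Analysis cannot start until literature review (finishes day 9, plus 2-day gap → day 11); data collection (finishes day 12). The controlling bound is day 12, so analysis finishes at 12 + 9 = day 21.
Revision cannot start until analysis (finishes day 21, plus 1-day gap → day 22); literature review (finishes day 9). The controlling bound is day 22, so revision finishes at 22 + 3 = day 25.
Formatting cannot begin until revision (finishes day 25). It runs from day 25 to 25 + 5 = day 30.
The earliest everything can be done is day 30, which is after the deadline of 26, so it is not possible.

No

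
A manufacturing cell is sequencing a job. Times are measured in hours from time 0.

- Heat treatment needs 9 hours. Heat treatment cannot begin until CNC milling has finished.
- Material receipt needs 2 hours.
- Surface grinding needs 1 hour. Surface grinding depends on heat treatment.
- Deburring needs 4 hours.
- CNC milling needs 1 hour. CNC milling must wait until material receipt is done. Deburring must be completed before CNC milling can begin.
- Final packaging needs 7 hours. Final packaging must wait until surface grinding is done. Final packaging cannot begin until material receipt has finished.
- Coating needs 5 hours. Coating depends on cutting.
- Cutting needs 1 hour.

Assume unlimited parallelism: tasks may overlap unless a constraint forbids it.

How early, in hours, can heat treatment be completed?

14

Deburring can start immediately at hour 0; it finishes at hour 4.
Nothing blocks material receipt, so it runs from hour 0 to hour 2.
CNC milling has to wait for material receipt (finishes hour 2); deburring (finishes hour 4). The latest of these is hour 4, so CNC milling runs hour 4 to 4 + 1 = hour 5.
Heat treatment waits on CNC milling (finishes hour 5), so it starts at hour 5 and finishes at 5 + 9 = hour 14.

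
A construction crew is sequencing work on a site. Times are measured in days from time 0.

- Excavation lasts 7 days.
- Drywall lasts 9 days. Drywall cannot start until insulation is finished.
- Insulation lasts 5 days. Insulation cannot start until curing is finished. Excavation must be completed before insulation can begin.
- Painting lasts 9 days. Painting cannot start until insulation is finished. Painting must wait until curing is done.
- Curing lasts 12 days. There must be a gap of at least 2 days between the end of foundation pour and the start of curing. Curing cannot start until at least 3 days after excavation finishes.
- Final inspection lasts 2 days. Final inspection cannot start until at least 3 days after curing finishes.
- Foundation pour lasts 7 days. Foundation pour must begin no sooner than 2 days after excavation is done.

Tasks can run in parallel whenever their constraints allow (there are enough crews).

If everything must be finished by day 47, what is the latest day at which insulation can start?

Drywall has no dependents, so it just needs to finish by day 47. Starting by 47 − 9 = day 38 achieves that.
Painting has no dependents, so it just needs to finish by day 47. Starting by 47 − 9 = day 38 achieves that.
Insulation must finish in time for drywall (must start by day 38); painting (must start by day 38). The tightest is day 38, so insulation must start by 38 − 5 = day 33.

33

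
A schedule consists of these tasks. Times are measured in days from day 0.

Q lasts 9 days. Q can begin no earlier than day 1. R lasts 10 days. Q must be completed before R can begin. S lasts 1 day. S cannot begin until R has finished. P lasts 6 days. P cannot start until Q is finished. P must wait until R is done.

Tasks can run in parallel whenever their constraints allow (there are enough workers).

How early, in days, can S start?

Q cannot begin until its own release at day 1. It runs from day 1 to 1 + 9 = day 10.
R cannot begin until Q (finishes day 10). It runs from day 10 to 10 + 10 = day 20.
S waits on R (finishes day 20), so the earliest it can start is day 20.

20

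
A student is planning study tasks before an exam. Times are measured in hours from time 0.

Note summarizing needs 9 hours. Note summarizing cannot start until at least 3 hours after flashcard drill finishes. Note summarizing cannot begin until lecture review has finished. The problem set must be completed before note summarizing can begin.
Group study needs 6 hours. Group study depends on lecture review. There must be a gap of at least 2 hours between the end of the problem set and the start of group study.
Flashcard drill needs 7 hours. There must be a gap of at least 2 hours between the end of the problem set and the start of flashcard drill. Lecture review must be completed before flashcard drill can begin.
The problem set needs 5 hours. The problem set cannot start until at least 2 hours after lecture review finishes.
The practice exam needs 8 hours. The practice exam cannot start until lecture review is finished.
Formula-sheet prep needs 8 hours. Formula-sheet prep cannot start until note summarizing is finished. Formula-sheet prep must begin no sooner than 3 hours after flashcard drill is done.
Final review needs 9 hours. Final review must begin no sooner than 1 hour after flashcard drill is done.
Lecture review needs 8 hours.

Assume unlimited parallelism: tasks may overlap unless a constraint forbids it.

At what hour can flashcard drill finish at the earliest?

Lecture review has no prerequisites, so it starts at hour 0 and finishes at hour 8.
The problem set cannot begin until lecture review (finishes hour 8, plus 2-hour gap → hour 10). It runs from hour 10 to 10 + 5 = hour 15.
For flashcard drill: the problem set (finishes hour 15, plus 2-hour gap → hour 17); lecture review (finishes hour 8). Taking the maximum gives a start of hour 17, and it finishes at 17 + 7 = hour 24.

24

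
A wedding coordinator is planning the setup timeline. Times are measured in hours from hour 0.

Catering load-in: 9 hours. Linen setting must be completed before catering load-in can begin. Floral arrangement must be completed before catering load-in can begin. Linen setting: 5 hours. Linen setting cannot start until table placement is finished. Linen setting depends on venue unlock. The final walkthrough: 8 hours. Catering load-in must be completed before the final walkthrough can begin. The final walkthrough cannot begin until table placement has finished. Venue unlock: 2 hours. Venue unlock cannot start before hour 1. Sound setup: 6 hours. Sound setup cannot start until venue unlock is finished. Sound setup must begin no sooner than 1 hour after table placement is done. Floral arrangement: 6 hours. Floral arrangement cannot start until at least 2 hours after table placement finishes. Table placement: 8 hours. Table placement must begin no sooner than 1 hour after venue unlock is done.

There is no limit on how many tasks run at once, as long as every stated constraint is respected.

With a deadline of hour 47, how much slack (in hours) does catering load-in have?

10

Venue unlock waits on its own release at hour 1, so it starts at hour 1 and finishes at 1 + 2 = hour 3.
Table placement cannot begin until venue unlock (finishes hour 3, plus 1-hour gap → hour 4). It runs from hour 4 to 4 + 8 = hour 12.
After table placement (finishes hour 12, plus 2-hour gap → hour 14), floral arrangement can start at hour 14 and finishes at hour 20.
For linen setting: table placement (finishes hour 12); venue unlock (finishes hour 3). Taking the maximum gives a start of hour 12, and it finishes at 12 + 5 = hour 17.
Catering load-in needs all of linen setting (finishes hour 17); floral arrangement (finishes hour 20). That puts its earliest start at hour 20; it finishes at 20 + 9 = hour 29.

Working backward from the deadline:
To finish by hour 47, the final walkthrough (duration 8) must start no later than hour 39.
Since the final walkthrough (must start by hour 39) depends on it, catering load-in must finish by hour 39. Backing off its 9-hour duration gives a latest start of hour 30.
So catering load-in can start as early as hour 20 and as late as hour 30, giving 30 − 20 = 10 hours of slack.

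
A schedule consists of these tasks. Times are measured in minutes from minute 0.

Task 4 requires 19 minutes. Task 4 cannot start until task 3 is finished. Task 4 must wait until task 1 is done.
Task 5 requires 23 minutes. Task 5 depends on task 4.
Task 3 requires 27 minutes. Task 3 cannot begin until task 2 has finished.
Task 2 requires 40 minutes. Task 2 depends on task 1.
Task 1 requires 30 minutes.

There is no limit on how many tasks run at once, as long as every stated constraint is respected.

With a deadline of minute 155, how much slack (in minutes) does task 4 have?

Task 1 has no prerequisites, so it starts at minute 0 and finishes at minute 30.
After task 1 (finishes minute 30), task 2 can start at minute 30 and finishes at minute 70.
Task 3 waits on task 2 (finishes minute 70), so it starts at minute 70 and finishes at 70 + 27 = minute 97.
Task 4 has to wait for task 3 (finishes minute 97); task 1 (finishes minute 30). The latest of these is minute 97, so task 4 runs minute 97 to 97 + 19 = minute 116.

Working backward from the deadline:
To finish by minute 155, task 5 (duration 23) must start no later than minute 132.
Since task 5 (must start by minute 132) depends on it, task 4 must finish by minute 132. Backing off its 19-minute duration gives a latest start of minute 113.
So task 4 can start as early as minute 97 and as late as minute 113, giving 113 − 97 = 16 minutes of slack.

16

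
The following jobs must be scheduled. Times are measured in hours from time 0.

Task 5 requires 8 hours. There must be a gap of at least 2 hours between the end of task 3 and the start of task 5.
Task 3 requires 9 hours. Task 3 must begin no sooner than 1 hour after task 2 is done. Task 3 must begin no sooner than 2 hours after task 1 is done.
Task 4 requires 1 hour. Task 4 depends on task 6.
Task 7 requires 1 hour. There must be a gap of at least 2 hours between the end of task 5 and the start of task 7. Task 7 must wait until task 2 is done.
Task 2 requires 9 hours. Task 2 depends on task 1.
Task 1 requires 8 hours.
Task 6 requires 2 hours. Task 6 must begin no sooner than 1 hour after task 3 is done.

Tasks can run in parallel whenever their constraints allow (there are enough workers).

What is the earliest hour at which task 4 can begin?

Nothing blocks task 1, so it runs from hour 0 to hour 8.
After task 1 (finishes hour 8), task 2 can start at hour 8 and finishes at hour 17.
Task 3 cannot start until task 2 (finishes hour 17, plus 1-hour gap → hour 18); task 1 (finishes hour 8, plus 2-hour gap → hour 10). The controlling bound is hour 18, so task 3 finishes at 18 + 9 = hour 27.
Task 6 cannot begin until task 3 (finishes hour 27, plus 1-hour gap → hour 28). It runs from hour 28 to 28 + 2 = hour 30.
Task 4 waits on task 6 (finishes hour 30), so the earliest it can start is hour 30.

30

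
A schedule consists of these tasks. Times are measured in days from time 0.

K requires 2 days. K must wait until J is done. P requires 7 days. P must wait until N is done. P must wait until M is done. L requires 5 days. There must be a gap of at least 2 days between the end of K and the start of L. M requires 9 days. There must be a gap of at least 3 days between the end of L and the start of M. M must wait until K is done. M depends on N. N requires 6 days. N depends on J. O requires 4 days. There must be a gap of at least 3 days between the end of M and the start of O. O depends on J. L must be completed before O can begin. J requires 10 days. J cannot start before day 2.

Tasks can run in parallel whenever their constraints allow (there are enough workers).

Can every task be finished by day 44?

Yes

J waits on its own release at day 2, so it starts at day 2 and finishes at 2 + 10 = day 12.
After J (finishes day 12), N can start at day 12 and finishes at day 18.
K waits on J (finishes day 12), so it starts at day 12 and finishes at 12 + 2 = day 14.
L cannot begin until K (finishes day 14, plus 2-day gap → day 16). It runs from day 16 to 16 + 5 = day 21.
M cannot start until L (finishes day 21, plus 3-day gap → day 24); K (finishes day 14); N (finishes day 18). The controlling bound is day 24, so M finishes at 24 + 9 = day 33.
P needs all of N (finishes day 18); M (finishes day 33). That puts its earliest start at day 33; it finishes at 33 + 7 = day 40.
O needs all of M (finishes day 33, plus 3-day gap → day 36); J (finishes day 12); L (finishes day 21). That puts its earliest start at day 36; it finishes at 36 + 4 = day 40.
Every task is finished by day 40, which is no later than the deadline of 44, so the schedule is feasible.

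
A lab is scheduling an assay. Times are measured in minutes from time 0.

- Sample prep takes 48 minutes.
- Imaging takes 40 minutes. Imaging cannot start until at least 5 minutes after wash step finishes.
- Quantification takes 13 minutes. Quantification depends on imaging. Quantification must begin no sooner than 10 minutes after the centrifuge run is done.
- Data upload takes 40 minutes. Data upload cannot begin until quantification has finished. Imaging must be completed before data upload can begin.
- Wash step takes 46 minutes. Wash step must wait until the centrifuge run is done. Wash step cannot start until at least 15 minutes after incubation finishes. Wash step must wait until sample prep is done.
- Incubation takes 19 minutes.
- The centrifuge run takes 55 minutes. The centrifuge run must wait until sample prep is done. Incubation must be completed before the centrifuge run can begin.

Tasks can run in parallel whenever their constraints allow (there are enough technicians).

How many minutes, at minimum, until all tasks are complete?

247

Nothing blocks incubation, so it runs from minute 0 to minute 19.
Sample prep can start immediately at minute 0; it finishes at minute 48.
For the centrifuge run: sample prep (finishes minute 48); incubation (finishes minute 19). Taking the maximum gives a start of minute 48, and it finishes at 48 + 55 = minute 103.
Wash step cannot start until the centrifuge run (finishes minute 103); incubation (finishes minute 19, plus 15-minute gap → minute 34); sample prep (finishes minute 48). The controlling bound is minute 103, so wash step finishes at 103 + 46 = minute 149.
Imaging cannot begin until wash step (finishes minute 149, plus 5-minute gap → minute 154). It runs from minute 154 to 154 + 40 = minute 194.
Quantification needs all of imaging (finishes minute 194); the centrifuge run (finishes minute 103, plus 10-minute gap → minute 113). That puts its earliest start at minute 194; it finishes at 194 + 13 = minute 207.
Data upload has to wait for quantification (finishes minute 207); imaging (finishes minute 194). The latest of these is minute 207, so data upload runs minute 207 to 207 + 40 = minute 247.
All tasks are finished once the last one completes. Finish times: Sample prep at 48, Incubation at 19, The centrifuge run at 103, Wash step at 149, Imaging at 194, Quantification at 207, Data upload at 247. The latest is minute 247.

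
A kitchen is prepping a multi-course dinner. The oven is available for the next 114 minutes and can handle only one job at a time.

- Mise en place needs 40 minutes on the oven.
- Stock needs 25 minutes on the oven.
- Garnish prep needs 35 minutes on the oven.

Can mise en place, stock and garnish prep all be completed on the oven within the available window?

Running back to back, the jobs need 40 + 25 + 35 = 100 minutes on the oven.
Since 100 ≤ 114, they fit within the window.

Yes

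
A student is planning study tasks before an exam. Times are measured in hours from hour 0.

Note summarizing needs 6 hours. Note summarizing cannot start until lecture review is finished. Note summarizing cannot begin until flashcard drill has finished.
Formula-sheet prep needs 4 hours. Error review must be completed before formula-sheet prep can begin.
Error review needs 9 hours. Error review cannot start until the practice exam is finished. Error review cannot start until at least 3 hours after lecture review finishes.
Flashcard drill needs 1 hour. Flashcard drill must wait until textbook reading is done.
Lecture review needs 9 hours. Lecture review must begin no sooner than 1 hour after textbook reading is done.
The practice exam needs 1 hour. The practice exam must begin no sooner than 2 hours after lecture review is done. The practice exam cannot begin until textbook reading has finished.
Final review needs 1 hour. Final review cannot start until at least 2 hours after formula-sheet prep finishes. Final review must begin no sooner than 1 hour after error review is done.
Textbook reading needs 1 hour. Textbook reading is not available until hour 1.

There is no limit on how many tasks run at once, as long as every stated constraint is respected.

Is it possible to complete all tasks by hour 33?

Yes

Textbook reading cannot begin until its own release at hour 1. It runs from hour 1 to 1 + 1 = hour 2.
Flashcard drill waits on textbook reading (finishes hour 2), so it starts at hour 2 and finishes at 2 + 1 = hour 3.
Lecture review cannot begin until textbook reading (finishes hour 2, plus 1-hour gap → hour 3). It runs from hour 3 to 3 + 9 = hour 12.
Note summarizing cannot start until lecture review (finishes hour 12); flashcard drill (finishes hour 3). The controlling bound is hour 12, so note summarizing finishes at 12 + 6 = hour 18.
The practice exam needs all of lecture review (finishes hour 12, plus 2-hour gap → hour 14); textbook reading (finishes hour 2). That puts its earliest start at hour 14; it finishes at 14 + 1 = hour 15.
Error review has to wait for the practice exam (finishes hour 15); lecture review (finishes hour 12, plus 3-hour gap → hour 15). The latest of these is hour 15, so error review runs hour 15 to 15 + 9 = hour 24.
Formula-sheet prep waits on error review (finishes hour 24), so it starts at hour 24 and finishes at 24 + 4 = hour 28.
Final review has to wait for formula-sheet prep (finishes hour 28, plus 2-hour gap → hour 30); error review (finishes hour 24, plus 1-hour gap → hour 25). The latest of these is hour 30, so final review runs hour 30 to 30 + 1 = hour 31.
Every task is finished by hour 31, which is no later than the deadline of 33, so the schedule is feasible.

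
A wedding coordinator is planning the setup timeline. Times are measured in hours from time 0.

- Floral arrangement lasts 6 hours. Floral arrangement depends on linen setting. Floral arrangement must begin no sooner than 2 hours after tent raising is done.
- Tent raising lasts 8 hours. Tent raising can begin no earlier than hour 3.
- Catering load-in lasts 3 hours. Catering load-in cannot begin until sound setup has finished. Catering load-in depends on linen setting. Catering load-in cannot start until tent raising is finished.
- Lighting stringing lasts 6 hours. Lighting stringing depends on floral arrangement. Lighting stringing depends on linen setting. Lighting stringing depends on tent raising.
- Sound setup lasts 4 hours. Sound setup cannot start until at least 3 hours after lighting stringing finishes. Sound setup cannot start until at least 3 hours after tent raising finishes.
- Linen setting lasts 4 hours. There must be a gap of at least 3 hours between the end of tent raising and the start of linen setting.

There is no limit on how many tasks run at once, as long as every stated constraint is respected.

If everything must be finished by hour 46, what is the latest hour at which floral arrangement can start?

24

Catering load-in has no dependents, so it just needs to finish by hour 46. Starting by 46 − 3 = hour 43 achieves that.
Sound setup has to be done before catering load-in (must start by hour 43). That means finishing by hour 43, i.e. starting by 43 − 4 = hour 39.
Lighting stringing feeds into sound setup (must start by hour 39, minus 3-hour gap → hour 36); so lighting stringing must finish by hour 36 and therefore start by hour 30.
Floral arrangement has to be done before lighting stringing (must start by hour 30). That means finishing by hour 30, i.e. starting by 30 − 6 = hour 24.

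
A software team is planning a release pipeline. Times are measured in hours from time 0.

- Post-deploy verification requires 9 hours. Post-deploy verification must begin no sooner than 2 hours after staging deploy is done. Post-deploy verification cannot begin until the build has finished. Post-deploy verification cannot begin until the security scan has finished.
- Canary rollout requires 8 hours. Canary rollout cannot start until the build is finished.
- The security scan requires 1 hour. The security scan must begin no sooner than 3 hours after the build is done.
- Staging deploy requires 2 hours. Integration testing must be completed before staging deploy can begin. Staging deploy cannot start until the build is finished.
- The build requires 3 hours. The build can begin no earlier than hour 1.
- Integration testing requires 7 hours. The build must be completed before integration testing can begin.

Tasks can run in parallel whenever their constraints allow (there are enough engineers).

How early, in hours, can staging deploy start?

The build waits on its own release at hour 1, so it starts at hour 1 and finishes at 1 + 3 = hour 4.
After the build (finishes hour 4), integration testing can start at hour 4 and finishes at hour 11.
Staging deploy waits on integration testing (finishes hour 11); the build (finishes hour 4). The latest of these is hour 11, which is the earliest staging deploy can start.

11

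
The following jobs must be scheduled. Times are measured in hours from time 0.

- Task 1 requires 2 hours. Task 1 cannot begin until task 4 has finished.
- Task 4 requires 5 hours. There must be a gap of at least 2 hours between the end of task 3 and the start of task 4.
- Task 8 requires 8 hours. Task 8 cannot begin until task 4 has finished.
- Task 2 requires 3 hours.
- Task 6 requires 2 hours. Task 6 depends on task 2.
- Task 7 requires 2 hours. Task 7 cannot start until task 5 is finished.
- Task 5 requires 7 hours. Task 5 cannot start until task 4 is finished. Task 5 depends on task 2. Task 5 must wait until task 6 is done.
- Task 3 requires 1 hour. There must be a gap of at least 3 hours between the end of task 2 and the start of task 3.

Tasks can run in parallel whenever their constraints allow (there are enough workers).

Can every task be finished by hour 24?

Yes

Task 2 can start immediately at hour 0; it finishes at hour 3.
Task 6 cannot begin until task 2 (finishes hour 3). It runs from hour 3 to 3 + 2 = hour 5.
Task 3 waits on task 2 (finishes hour 3, plus 3-hour gap → hour 6), so it starts at hour 6 and finishes at 6 + 1 = hour 7.
After task 3 (finishes hour 7, plus 2-hour gap → hour 9), task 4 can start at hour 9 and finishes at hour 14.
After task 4 (finishes hour 14), task 8 can start at hour 14 and finishes at hour 22.
Task 5 has to wait for task 4 (finishes hour 14); task 2 (finishes hour 3); task 6 (finishes hour 5). The latest of these is hour 14, so task 5 runs hour 14 to 14 + 7 = hour 21.
Task 7 waits on task 5 (finishes hour 21), so it starts at hour 21 and finishes at 21 + 2 = hour 23.
After task 4 (finishes hour 14), task 1 can start at hour 14 and finishes at hour 16.
Every task is finished by hour 23, which is no later than the deadline of 24, so the schedule is feasible.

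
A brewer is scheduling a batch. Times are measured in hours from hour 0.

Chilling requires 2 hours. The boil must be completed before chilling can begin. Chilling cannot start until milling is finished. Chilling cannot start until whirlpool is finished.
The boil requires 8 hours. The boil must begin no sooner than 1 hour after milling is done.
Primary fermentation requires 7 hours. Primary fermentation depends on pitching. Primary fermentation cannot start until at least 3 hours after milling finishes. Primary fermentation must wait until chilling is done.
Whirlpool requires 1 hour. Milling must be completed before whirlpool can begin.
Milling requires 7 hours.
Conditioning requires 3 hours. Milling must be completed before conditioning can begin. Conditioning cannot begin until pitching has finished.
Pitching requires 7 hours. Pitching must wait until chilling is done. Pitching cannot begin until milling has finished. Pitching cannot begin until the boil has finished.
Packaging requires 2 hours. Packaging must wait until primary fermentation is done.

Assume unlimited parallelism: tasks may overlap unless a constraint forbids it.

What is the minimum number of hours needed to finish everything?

Milling has no prerequisites, so it starts at hour 0 and finishes at hour 7.
Whirlpool cannot begin until milling (finishes hour 7). It runs from hour 7 to 7 + 1 = hour 8.
After milling (finishes hour 7, plus 1-hour gap → hour 8), the boil can start at hour 8 and finishes at hour 16.
Chilling has to wait for the boil (finishes hour 16); milling (finishes hour 7); whirlpool (finishes hour 8). The latest of these is hour 16, so chilling runs hour 16 to 16 + 2 = hour 18.
Pitching cannot start until chilling (finishes hour 18); milling (finishes hour 7); the boil (finishes hour 16). The controlling bound is hour 18, so pitching finishes at 18 + 7 = hour 25.
For conditioning: milling (finishes hour 7); pitching (finishes hour 25). Taking the maximum gives a start of hour 25, and it finishes at 25 + 3 = hour 28.
Primary fermentation has to wait for pitching (finishes hour 25); milling (finishes hour 7, plus 3-hour gap → hour 10); chilling (finishes hour 18). The latest of these is hour 25, so primary fermentation runs hour 25 to 25 + 7 = hour 32.
After primary fermentation (finishes hour 32), packaging can start at hour 32 and finishes at hour 34.
All tasks are finished once the last one completes. Finish times: Milling at 7, The boil at 16, Whirlpool at 8, Chilling at 18, Pitching at 25, Primary fermentation at 32, Conditioning at 28, Packaging at 34. The latest is hour 34.

34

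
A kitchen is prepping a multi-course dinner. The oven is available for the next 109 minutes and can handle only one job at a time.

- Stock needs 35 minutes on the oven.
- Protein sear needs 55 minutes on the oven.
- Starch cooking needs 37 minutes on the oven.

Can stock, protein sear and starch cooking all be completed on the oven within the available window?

Running back to back, the jobs need 35 + 55 + 37 = 127 minutes on the oven.
Since 127 > 109, they cannot all fit.

No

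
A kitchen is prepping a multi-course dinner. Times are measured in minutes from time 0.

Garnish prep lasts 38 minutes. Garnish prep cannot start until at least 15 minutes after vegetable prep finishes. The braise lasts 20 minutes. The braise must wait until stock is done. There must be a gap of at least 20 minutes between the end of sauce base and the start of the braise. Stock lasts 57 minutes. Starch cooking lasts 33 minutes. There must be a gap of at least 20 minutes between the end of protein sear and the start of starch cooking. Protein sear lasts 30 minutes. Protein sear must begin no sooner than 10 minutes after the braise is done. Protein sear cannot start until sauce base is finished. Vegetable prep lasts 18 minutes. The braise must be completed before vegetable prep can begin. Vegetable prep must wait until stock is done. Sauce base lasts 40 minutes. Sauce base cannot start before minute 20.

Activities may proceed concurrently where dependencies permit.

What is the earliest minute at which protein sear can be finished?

Sauce base waits on its own release at minute 20, so it starts at minute 20 and finishes at 20 + 40 = minute 60.
Nothing blocks stock, so it runs from minute 0 to minute 57.
The braise cannot start until stock (finishes minute 57); sauce base (finishes minute 60, plus 20-minute gap → minute 80). The controlling bound is minute 80, so the braise finishes at 80 + 20 = minute 100.
Protein sear has to wait for the braise (finishes minute 100, plus 10-minute gap → minute 110); sauce base (finishes minute 60). The latest of these is minute 110, so protein sear runs minute 110 to 110 + 30 = minute 140.

140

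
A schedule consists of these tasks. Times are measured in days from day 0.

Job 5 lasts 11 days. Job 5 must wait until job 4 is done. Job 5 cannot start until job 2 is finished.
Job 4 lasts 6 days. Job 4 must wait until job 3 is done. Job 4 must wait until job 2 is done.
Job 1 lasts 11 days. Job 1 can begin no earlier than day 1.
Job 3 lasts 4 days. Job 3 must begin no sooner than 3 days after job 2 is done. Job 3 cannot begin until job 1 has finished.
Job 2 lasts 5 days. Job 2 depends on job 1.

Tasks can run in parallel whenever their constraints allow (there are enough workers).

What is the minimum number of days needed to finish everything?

41

After its own release at day 1, job 1 can start at day 1 and finishes at day 12.
After job 1 (finishes day 12), job 2 can start at day 12 and finishes at day 17.
Job 3 has to wait for job 2 (finishes day 17, plus 3-day gap → day 20); job 1 (finishes day 12). The latest of these is day 20, so job 3 runs day 20 to 20 + 4 = day 24.
Job 4 needs all of job 3 (finishes day 24); job 2 (finishes day 17). That puts its earliest start at day 24; it finishes at 24 + 6 = day 30.
For job 5: job 4 (finishes day 30); job 2 (finishes day 17). Taking the maximum gives a start of day 30, and it finishes at 30 + 11 = day 41.
All tasks are finished once the last one completes. Finish times: Job 1 at 12, Job 2 at 17, Job 3 at 24, Job 4 at 30, Job 5 at 41. The latest is day 41.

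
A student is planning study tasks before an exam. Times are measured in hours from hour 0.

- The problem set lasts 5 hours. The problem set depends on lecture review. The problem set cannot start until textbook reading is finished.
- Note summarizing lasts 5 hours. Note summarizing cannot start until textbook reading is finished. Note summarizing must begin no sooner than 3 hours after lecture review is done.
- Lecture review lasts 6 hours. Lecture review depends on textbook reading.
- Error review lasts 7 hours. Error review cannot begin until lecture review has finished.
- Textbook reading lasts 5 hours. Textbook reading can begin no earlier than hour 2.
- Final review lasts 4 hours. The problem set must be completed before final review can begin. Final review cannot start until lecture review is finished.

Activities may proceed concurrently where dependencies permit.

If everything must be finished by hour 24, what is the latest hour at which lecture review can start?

9

Nothing follows final review; the deadline of hour 24 is its only limit. It must start by 24 − 4 = hour 20.
The problem set feeds into final review (must start by hour 20); so the problem set must finish by hour 20 and therefore start by hour 15.
Nothing follows error review; the deadline of hour 24 is its only limit. It must start by 24 − 7 = hour 17.
Note summarizing has no dependents, so it just needs to finish by hour 24. Starting by 24 − 5 = hour 19 achieves that.
For lecture review: the problem set (must start by hour 15); error review (must start by hour 17); note summarizing (must start by hour 19, minus 3-hour gap → hour 16); final review (must start by hour 20). The most restrictive is hour 15; with a 6-hour duration, lecture review must start by hour 9.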